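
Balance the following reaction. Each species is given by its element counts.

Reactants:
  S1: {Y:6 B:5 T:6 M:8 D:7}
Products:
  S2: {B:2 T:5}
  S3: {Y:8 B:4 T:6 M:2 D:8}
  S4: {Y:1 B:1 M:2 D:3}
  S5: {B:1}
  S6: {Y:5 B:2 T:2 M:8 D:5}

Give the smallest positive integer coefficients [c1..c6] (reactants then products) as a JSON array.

Y: 6·6 = 36 | 4·0+1·8+3·1+5·0+5·5 = 36
B: 6·5 = 30 | 4·2+1·4+3·1+5·1+5·2 = 30
T: 6·6 = 36 | 4·5+1·6+3·0+5·0+5·2 = 36
M: 6·8 = 48 | 4·0+1·2+3·2+5·0+5·8 = 48
D: 6·7 = 42 | 4·0+1·8+3·3+5·0+5·5 = 42
gcd(6,4,1,3,5,5) = 1

Coefficients: [6, 4, 1, 3, 5, 5]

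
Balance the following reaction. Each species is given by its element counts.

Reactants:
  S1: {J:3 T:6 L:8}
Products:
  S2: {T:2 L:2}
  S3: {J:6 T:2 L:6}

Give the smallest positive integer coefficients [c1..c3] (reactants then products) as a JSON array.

J: 2·3 = 6 | 5·0+1·6 = 6
T: 2·6 = 12 | 5·2+1·2 = 12
L: 2·8 = 16 | 5·2+1·6 = 16
gcd(2,5,1) = 1

Coefficients: [2, 5, 1]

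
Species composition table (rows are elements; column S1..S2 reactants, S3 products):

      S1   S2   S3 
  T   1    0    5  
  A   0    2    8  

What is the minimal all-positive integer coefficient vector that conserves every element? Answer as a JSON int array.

Coefficients: [5, 4, 1]

T: 5·1+4·0 = 5 | 1·5 = 5
A: 5·0+4·2 = 8 | 1·8 = 8
gcd(5,4,1) = 1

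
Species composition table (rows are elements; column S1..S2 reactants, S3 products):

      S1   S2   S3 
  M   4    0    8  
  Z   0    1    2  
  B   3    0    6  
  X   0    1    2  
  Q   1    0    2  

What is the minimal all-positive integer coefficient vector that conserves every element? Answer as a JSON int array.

Coefficients: [2, 2, 1]

M: 2·4+2·0 = 8 | 1·8 = 8
Z: 2·0+2·1 = 2 | 1·2 = 2
B: 2·3+2·0 = 6 | 1·6 = 6
X: 2·0+2·1 = 2 | 1·2 = 2
Q: 2·1+2·0 = 2 | 1·2 = 2
gcd(2,2,1) = 1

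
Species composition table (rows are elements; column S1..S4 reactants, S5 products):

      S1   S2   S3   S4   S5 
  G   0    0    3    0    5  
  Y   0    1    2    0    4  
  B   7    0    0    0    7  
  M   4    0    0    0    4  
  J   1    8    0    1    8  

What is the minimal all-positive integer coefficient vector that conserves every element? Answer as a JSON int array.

G: 3·0+2·0+5·3+5·0 = 15 | 3·5 = 15
Y: 3·0+2·1+5·2+5·0 = 12 | 3·4 = 12
B: 3·7+2·0+5·0+5·0 = 21 | 3·7 = 21
M: 3·4+2·0+5·0+5·0 = 12 | 3·4 = 12
J: 3·1+2·8+5·0+5·1 = 24 | 3·8 = 24
gcd(3,2,5,5,3) = 1

Coefficients: [3, 2, 5, 5, 3]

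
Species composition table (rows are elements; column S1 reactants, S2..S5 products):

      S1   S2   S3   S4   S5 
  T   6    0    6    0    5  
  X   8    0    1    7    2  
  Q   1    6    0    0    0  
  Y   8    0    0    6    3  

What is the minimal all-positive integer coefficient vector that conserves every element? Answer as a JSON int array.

Coefficients: [6, 1, 1, 5, 6]

T: 6·6 = 36 | 1·0+1·6+5·0+6·5 = 36
X: 6·8 = 48 | 1·0+1·1+5·7+6·2 = 48
Q: 6·1 = 6 | 1·6+1·0+5·0+6·0 = 6
Y: 6·8 = 48 | 1·0+1·0+5·6+6·3 = 48
gcd(6,1,1,5,6) = 1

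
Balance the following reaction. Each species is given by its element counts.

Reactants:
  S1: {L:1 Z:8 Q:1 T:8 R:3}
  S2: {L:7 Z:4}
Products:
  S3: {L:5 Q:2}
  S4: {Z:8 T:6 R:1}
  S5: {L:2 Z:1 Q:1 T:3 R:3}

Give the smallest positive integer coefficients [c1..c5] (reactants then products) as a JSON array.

L: 6·1+1·7 = 13 | 1·5+6·0+4·2 = 13
Z: 6·8+1·4 = 52 | 1·0+6·8+4·1 = 52
Q: 6·1+1·0 = 6 | 1·2+6·0+4·1 = 6
T: 6·8+1·0 = 48 | 1·0+6·6+4·3 = 48
R: 6·3+1·0 = 18 | 1·0+6·1+4·3 = 18
gcd(6,1,1,6,4) = 1

Coefficients: [6, 1, 1, 6, 4]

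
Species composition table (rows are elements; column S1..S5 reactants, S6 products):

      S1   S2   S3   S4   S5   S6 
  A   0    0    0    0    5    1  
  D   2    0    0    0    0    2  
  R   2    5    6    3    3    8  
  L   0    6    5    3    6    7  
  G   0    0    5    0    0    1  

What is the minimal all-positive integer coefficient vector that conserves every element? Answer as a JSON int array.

Coefficients: [5, 3, 1, 2, 1, 5]

A: 5·0+3·0+1·0+2·0+1·5 = 5 | 5·1 = 5
D: 5·2+3·0+1·0+2·0+1·0 = 10 | 5·2 = 10
R: 5·2+3·5+1·6+2·3+1·3 = 40 | 5·8 = 40
L: 5·0+3·6+1·5+2·3+1·6 = 35 | 5·7 = 35
G: 5·0+3·0+1·5+2·0+1·0 = 5 | 5·1 = 5
gcd(5,3,1,2,1,5) = 1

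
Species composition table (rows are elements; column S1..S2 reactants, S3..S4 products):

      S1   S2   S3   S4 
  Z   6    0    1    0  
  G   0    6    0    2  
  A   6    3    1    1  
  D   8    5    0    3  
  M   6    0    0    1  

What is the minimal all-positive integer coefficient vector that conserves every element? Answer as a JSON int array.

Z: 1·6+2·0 = 6 | 6·1+6·0 = 6
G: 1·0+2·6 = 12 | 6·0+6·2 = 12
A: 1·6+2·3 = 12 | 6·1+6·1 = 12
D: 1·8+2·5 = 18 | 6·0+6·3 = 18
M: 1·6+2·0 = 6 | 6·0+6·1 = 6
gcd(1,2,6,6) = 1

Coefficients: [1, 2, 6, 6]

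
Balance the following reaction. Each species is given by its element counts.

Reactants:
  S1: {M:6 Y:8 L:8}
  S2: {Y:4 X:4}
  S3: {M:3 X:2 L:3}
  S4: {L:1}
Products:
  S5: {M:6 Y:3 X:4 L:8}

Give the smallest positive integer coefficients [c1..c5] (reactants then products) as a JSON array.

Coefficients: [1, 1, 6, 6, 4]

M: 1·6+1·0+6·3+6·0 = 24 | 4·6 = 24
Y: 1·8+1·4+6·0+6·0 = 12 | 4·3 = 12
X: 1·0+1·4+6·2+6·0 = 16 | 4·4 = 16
L: 1·8+1·0+6·3+6·1 = 32 | 4·8 = 32
gcd(1,1,6,6,4) = 1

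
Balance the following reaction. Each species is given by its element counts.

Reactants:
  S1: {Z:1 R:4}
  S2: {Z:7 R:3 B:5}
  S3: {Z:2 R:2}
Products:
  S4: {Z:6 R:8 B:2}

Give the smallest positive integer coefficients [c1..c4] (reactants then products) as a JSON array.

Z: 6·1+2·7+5·2 = 30 | 5·6 = 30
R: 6·4+2·3+5·2 = 40 | 5·8 = 40
B: 6·0+2·5+5·0 = 10 | 5·2 = 10
gcd(6,2,5,5) = 1

Coefficients: [6, 2, 5, 5]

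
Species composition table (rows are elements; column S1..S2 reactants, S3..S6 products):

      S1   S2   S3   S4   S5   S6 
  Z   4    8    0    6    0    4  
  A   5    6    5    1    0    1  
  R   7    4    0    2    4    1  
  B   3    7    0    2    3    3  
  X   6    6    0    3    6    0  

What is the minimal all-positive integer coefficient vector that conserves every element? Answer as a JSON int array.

Z: 2·4+5·8 = 48 | 6·0+4·6+5·0+6·4 = 48
A: 2·5+5·6 = 40 | 6·5+4·1+5·0+6·1 = 40
R: 2·7+5·4 = 34 | 6·0+4·2+5·4+6·1 = 34
B: 2·3+5·7 = 41 | 6·0+4·2+5·3+6·3 = 41
X: 2·6+5·6 = 42 | 6·0+4·3+5·6+6·0 = 42
gcd(2,5,6,4,5,6) = 1

Coefficients: [2, 5, 6, 4, 5, 6]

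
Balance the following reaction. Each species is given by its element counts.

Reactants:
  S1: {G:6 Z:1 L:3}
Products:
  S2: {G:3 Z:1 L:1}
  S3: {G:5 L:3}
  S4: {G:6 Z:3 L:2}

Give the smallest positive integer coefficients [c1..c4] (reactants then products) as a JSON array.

Coefficients: [4, 1, 3, 1]

G: 4·6 = 24 | 1·3+3·5+1·6 = 24
Z: 4·1 = 4 | 1·1+3·0+1·3 = 4
L: 4·3 = 12 | 1·1+3·3+1·2 = 12
gcd(4,1,3,1) = 1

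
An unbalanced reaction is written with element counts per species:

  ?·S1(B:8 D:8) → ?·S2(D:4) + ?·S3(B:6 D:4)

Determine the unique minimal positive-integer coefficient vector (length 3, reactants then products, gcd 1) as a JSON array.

B: 3·8 = 24 | 2·0+4·6 = 24
D: 3·8 = 24 | 2·4+4·4 = 24
gcd(3,2,4) = 1

Coefficients: [3, 2, 4]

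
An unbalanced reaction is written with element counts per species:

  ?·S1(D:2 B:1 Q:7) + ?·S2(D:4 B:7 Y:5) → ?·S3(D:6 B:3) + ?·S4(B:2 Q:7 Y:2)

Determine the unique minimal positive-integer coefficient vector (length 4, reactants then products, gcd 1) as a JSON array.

D: 5·2+2·4 = 18 | 3·6+5·0 = 18
B: 5·1+2·7 = 19 | 3·3+5·2 = 19
Q: 5·7+2·0 = 35 | 3·0+5·7 = 35
Y: 5·0+2·5 = 10 | 3·0+5·2 = 10
gcd(5,2,3,5) = 1

Coefficients: [5, 2, 3, 5]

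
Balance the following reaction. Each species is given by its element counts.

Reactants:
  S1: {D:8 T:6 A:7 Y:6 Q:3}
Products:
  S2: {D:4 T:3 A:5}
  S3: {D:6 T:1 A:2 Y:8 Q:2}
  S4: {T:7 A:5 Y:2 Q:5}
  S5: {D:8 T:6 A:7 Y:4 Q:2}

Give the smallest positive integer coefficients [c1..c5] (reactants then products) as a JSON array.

D: 5·8 = 40 | 1·4+2·6+1·0+3·8 = 40
T: 5·6 = 30 | 1·3+2·1+1·7+3·6 = 30
A: 5·7 = 35 | 1·5+2·2+1·5+3·7 = 35
Y: 5·6 = 30 | 1·0+2·8+1·2+3·4 = 30
Q: 5·3 = 15 | 1·0+2·2+1·5+3·2 = 15
gcd(5,1,2,1,3) = 1

Coefficients: [5, 1, 2, 1, 3]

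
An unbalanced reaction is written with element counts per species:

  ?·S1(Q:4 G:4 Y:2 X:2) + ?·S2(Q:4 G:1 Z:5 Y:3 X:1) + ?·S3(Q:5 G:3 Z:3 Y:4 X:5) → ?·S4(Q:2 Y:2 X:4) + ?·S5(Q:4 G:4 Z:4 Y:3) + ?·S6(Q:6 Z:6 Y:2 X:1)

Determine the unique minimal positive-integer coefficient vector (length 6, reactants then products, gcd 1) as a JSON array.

Q: 3·4+6·4+2·5 = 46 | 5·2+6·4+2·6 = 46
G: 3·4+6·1+2·3 = 24 | 5·0+6·4+2·0 = 24
Z: 3·0+6·5+2·3 = 36 | 5·0+6·4+2·6 = 36
Y: 3·2+6·3+2·4 = 32 | 5·2+6·3+2·2 = 32
X: 3·2+6·1+2·5 = 22 | 5·4+6·0+2·1 = 22
gcd(3,6,2,5,6,2) = 1

Coefficients: [3, 6, 2, 5, 6, 2]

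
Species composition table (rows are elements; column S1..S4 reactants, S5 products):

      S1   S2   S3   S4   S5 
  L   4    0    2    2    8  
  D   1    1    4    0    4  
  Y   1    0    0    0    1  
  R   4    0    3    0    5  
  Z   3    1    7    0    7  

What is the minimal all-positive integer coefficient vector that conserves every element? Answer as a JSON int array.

Coefficients: [3, 5, 1, 5, 3]

L: 3·4+5·0+1·2+5·2 = 24 | 3·8 = 24
D: 3·1+5·1+1·4+5·0 = 12 | 3·4 = 12
Y: 3·1+5·0+1·0+5·0 = 3 | 3·1 = 3
R: 3·4+5·0+1·3+5·0 = 15 | 3·5 = 15
Z: 3·3+5·1+1·7+5·0 = 21 | 3·7 = 21
gcd(3,5,1,5,3) = 1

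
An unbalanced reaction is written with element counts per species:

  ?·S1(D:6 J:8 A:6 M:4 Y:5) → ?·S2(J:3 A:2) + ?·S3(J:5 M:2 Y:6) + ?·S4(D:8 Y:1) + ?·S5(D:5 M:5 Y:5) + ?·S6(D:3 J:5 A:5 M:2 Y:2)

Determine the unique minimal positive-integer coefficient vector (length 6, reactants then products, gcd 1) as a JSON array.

D: 5·6 = 30 | 5·0+1·0+1·8+2·5+4·3 = 30
J: 5·8 = 40 | 5·3+1·5+1·0+2·0+4·5 = 40
A: 5·6 = 30 | 5·2+1·0+1·0+2·0+4·5 = 30
M: 5·4 = 20 | 5·0+1·2+1·0+2·5+4·2 = 20
Y: 5·5 = 25 | 5·0+1·6+1·1+2·5+4·2 = 25
gcd(5,5,1,1,2,4) = 1

Coefficients: [5, 5, 1, 1, 2, 4]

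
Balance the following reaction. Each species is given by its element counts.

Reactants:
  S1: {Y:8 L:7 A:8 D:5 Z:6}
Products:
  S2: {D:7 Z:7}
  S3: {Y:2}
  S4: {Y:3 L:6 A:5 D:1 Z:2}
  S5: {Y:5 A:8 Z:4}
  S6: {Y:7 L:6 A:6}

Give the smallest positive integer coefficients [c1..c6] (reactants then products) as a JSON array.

Y: 6·8 = 48 | 4·0+1·2+2·3+1·5+5·7 = 48
L: 6·7 = 42 | 4·0+1·0+2·6+1·0+5·6 = 42
A: 6·8 = 48 | 4·0+1·0+2·5+1·8+5·6 = 48
D: 6·5 = 30 | 4·7+1·0+2·1+1·0+5·0 = 30
Z: 6·6 = 36 | 4·7+1·0+2·2+1·4+5·0 = 36
gcd(6,4,1,2,1,5) = 1

Coefficients: [6, 4, 1, 2, 1, 5]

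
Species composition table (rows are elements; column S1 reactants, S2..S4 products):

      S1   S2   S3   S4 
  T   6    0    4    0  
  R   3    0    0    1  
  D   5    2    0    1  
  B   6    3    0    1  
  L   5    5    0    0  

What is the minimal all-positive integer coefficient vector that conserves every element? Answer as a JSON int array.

Coefficients: [2, 2, 3, 6]

T: 2·6 = 12 | 2·0+3·4+6·0 = 12
R: 2·3 = 6 | 2·0+3·0+6·1 = 6
D: 2·5 = 10 | 2·2+3·0+6·1 = 10
B: 2·6 = 12 | 2·3+3·0+6·1 = 12
L: 2·5 = 10 | 2·5+3·0+6·0 = 10
gcd(2,2,3,6) = 1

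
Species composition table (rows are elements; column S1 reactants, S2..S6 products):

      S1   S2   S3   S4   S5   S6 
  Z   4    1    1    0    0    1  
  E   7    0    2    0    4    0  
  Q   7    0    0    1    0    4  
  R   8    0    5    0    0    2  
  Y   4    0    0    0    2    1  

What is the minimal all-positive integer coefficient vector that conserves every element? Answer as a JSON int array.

Coefficients: [4, 6, 4, 4, 5, 6]

Z: 4·4 = 16 | 6·1+4·1+4·0+5·0+6·1 = 16
E: 4·7 = 28 | 6·0+4·2+4·0+5·4+6·0 = 28
Q: 4·7 = 28 | 6·0+4·0+4·1+5·0+6·4 = 28
R: 4·8 = 32 | 6·0+4·5+4·0+5·0+6·2 = 32
Y: 4·4 = 16 | 6·0+4·0+4·0+5·2+6·1 = 16
gcd(4,6,4,4,5,6) = 1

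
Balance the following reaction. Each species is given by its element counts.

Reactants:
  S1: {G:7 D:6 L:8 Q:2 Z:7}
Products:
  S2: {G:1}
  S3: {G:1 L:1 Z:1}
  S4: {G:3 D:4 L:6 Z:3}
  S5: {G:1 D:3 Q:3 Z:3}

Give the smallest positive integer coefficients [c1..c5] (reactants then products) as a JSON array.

G: 3·7 = 21 | 4·1+6·1+3·3+2·1 = 21
D: 3·6 = 18 | 4·0+6·0+3·4+2·3 = 18
L: 3·8 = 24 | 4·0+6·1+3·6+2·0 = 24
Q: 3·2 = 6 | 4·0+6·0+3·0+2·3 = 6
Z: 3·7 = 21 | 4·0+6·1+3·3+2·3 = 21
gcd(3,4,6,3,2) = 1

Coefficients: [3, 4, 6, 3, 2]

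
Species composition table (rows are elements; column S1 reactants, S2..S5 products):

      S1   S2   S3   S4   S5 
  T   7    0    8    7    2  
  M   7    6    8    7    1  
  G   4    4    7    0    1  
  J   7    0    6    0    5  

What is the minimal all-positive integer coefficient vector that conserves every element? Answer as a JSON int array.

T: 6·7 = 42 | 1·0+2·8+2·7+6·2 = 42
M: 6·7 = 42 | 1·6+2·8+2·7+6·1 = 42
G: 6·4 = 24 | 1·4+2·7+2·0+6·1 = 24
J: 6·7 = 42 | 1·0+2·6+2·0+6·5 = 42
gcd(6,1,2,2,6) = 1

Coefficients: [6, 1, 2, 2, 6]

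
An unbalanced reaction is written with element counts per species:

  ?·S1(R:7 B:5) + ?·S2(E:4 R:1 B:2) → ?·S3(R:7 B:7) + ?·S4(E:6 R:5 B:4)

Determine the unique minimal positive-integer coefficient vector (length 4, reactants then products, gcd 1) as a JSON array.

E: 5·0+6·4 = 24 | 3·0+4·6 = 24
R: 5·7+6·1 = 41 | 3·7+4·5 = 41
B: 5·5+6·2 = 37 | 3·7+4·4 = 37
gcd(5,6,3,4) = 1

Coefficients: [5, 6, 3, 4]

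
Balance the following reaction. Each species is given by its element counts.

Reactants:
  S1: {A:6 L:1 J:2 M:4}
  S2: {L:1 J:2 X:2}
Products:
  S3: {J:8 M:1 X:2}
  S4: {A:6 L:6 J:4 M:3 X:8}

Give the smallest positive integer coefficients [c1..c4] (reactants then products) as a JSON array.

Coefficients: [1, 5, 1, 1]

A: 1·6+5·0 = 6 | 1·0+1·6 = 6
L: 1·1+5·1 = 6 | 1·0+1·6 = 6
J: 1·2+5·2 = 12 | 1·8+1·4 = 12
M: 1·4+5·0 = 4 | 1·1+1·3 = 4
X: 1·0+5·2 = 10 | 1·2+1·8 = 10
gcd(1,5,1,1) = 1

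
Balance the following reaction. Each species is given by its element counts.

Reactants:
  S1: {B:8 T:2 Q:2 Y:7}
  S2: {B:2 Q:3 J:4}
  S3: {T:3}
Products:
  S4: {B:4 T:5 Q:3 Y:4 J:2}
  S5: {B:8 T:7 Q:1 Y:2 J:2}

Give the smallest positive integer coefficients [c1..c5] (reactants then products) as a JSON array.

B: 2·8+2·2+6·0 = 20 | 3·4+1·8 = 20
T: 2·2+2·0+6·3 = 22 | 3·5+1·7 = 22
Q: 2·2+2·3+6·0 = 10 | 3·3+1·1 = 10
Y: 2·7+2·0+6·0 = 14 | 3·4+1·2 = 14
J: 2·0+2·4+6·0 = 8 | 3·2+1·2 = 8
gcd(2,2,6,3,1) = 1

Coefficients: [2, 2, 6, 3, 1]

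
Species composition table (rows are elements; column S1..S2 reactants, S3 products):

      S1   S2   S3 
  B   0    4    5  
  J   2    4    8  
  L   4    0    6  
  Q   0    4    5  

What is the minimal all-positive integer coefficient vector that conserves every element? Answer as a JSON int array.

Coefficients: [6, 5, 4]

B: 6·0+5·4 = 20 | 4·5 = 20
J: 6·2+5·4 = 32 | 4·8 = 32
L: 6·4+5·0 = 24 | 4·6 = 24
Q: 6·0+5·4 = 20 | 4·5 = 20
gcd(6,5,4) = 1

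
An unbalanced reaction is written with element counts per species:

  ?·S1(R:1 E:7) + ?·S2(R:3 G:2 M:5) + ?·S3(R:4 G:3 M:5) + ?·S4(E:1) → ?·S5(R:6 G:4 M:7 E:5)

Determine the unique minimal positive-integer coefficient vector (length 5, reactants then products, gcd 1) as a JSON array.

R: 3·1+1·3+6·4+4·0 = 30 | 5·6 = 30
G: 3·0+1·2+6·3+4·0 = 20 | 5·4 = 20
M: 3·0+1·5+6·5+4·0 = 35 | 5·7 = 35
E: 3·7+1·0+6·0+4·1 = 25 | 5·5 = 25
gcd(3,1,6,4,5) = 1

Coefficients: [3, 1, 6, 4, 5]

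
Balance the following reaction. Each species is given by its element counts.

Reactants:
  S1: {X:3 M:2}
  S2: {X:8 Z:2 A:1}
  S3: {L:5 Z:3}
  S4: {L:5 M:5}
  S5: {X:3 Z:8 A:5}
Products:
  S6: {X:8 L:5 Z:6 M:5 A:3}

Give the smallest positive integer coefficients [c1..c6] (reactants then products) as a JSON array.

Coefficients: [5, 3, 2, 4, 3, 6]

X: 5·3+3·8+2·0+4·0+3·3 = 48 | 6·8 = 48
L: 5·0+3·0+2·5+4·5+3·0 = 30 | 6·5 = 30
Z: 5·0+3·2+2·3+4·0+3·8 = 36 | 6·6 = 36
M: 5·2+3·0+2·0+4·5+3·0 = 30 | 6·5 = 30
A: 5·0+3·1+2·0+4·0+3·5 = 18 | 6·3 = 18
gcd(5,3,2,4,3,6) = 1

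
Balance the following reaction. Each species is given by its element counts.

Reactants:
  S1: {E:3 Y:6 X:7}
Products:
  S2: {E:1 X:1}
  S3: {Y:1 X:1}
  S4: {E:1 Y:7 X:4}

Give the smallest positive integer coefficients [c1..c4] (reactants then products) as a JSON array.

Coefficients: [2, 5, 5, 1]

E: 2·3 = 6 | 5·1+5·0+1·1 = 6
Y: 2·6 = 12 | 5·0+5·1+1·7 = 12
X: 2·7 = 14 | 5·1+5·1+1·4 = 14
gcd(2,5,5,1) = 1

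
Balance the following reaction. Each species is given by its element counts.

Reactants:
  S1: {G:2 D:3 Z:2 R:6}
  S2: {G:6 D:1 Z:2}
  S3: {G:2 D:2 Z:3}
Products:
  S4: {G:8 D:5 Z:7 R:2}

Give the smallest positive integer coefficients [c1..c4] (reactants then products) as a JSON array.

G: 1·2+2·6+5·2 = 24 | 3·8 = 24
D: 1·3+2·1+5·2 = 15 | 3·5 = 15
Z: 1·2+2·2+5·3 = 21 | 3·7 = 21
R: 1·6+2·0+5·0 = 6 | 3·2 = 6
gcd(1,2,5,3) = 1

Coefficients: [1, 2, 5, 3]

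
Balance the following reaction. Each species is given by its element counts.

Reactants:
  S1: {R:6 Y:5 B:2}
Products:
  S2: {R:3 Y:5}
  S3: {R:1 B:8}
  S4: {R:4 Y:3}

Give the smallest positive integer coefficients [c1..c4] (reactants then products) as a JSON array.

Coefficients: [4, 1, 1, 5]

R: 4·6 = 24 | 1·3+1·1+5·4 = 24
Y: 4·5 = 20 | 1·5+1·0+5·3 = 20
B: 4·2 = 8 | 1·0+1·8+5·0 = 8
gcd(4,1,1,5) = 1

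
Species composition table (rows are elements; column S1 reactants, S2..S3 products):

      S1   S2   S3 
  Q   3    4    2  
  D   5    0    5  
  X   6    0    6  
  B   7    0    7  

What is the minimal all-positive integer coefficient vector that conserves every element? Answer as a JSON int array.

Q: 4·3 = 12 | 1·4+4·2 = 12
D: 4·5 = 20 | 1·0+4·5 = 20
X: 4·6 = 24 | 1·0+4·6 = 24
B: 4·7 = 28 | 1·0+4·7 = 28
gcd(4,1,4) = 1

Coefficients: [4, 1, 4]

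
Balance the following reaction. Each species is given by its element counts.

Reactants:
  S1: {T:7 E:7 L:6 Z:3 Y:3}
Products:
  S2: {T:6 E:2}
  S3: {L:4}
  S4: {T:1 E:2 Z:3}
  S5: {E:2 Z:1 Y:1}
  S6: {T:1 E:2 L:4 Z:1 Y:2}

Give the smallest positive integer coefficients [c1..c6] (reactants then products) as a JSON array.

T: 4·7 = 28 | 4·6+3·0+1·1+6·0+3·1 = 28
E: 4·7 = 28 | 4·2+3·0+1·2+6·2+3·2 = 28
L: 4·6 = 24 | 4·0+3·4+1·0+6·0+3·4 = 24
Z: 4·3 = 12 | 4·0+3·0+1·3+6·1+3·1 = 12
Y: 4·3 = 12 | 4·0+3·0+1·0+6·1+3·2 = 12
gcd(4,4,3,1,6,3) = 1

Coefficients: [4, 4, 3, 1, 6, 3]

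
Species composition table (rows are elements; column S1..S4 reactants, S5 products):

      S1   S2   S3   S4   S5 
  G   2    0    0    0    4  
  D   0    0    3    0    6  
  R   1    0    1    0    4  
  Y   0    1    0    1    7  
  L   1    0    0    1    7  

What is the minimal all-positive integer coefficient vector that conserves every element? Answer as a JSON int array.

G: 2·2+2·0+2·0+5·0 = 4 | 1·4 = 4
D: 2·0+2·0+2·3+5·0 = 6 | 1·6 = 6
R: 2·1+2·0+2·1+5·0 = 4 | 1·4 = 4
Y: 2·0+2·1+2·0+5·1 = 7 | 1·7 = 7
L: 2·1+2·0+2·0+5·1 = 7 | 1·7 = 7
gcd(2,2,2,5,1) = 1

Coefficients: [2, 2, 2, 5, 1]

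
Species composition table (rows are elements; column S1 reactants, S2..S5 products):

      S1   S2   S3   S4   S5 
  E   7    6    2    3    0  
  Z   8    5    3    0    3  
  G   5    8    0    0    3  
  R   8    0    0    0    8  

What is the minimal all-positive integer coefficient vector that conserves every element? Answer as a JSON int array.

Coefficients: [4, 1, 5, 4, 4]

E: 4·7 = 28 | 1·6+5·2+4·3+4·0 = 28
Z: 4·8 = 32 | 1·5+5·3+4·0+4·3 = 32
G: 4·5 = 20 | 1·8+5·0+4·0+4·3 = 20
R: 4·8 = 32 | 1·0+5·0+4·0+4·8 = 32
gcd(4,1,5,4,4) = 1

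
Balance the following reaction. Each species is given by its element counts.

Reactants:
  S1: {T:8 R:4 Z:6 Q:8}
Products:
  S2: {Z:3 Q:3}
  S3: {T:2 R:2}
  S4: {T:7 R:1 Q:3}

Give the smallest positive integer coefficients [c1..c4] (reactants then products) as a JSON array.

Coefficients: [3, 6, 5, 2]

T: 3·8 = 24 | 6·0+5·2+2·7 = 24
R: 3·4 = 12 | 6·0+5·2+2·1 = 12
Z: 3·6 = 18 | 6·3+5·0+2·0 = 18
Q: 3·8 = 24 | 6·3+5·0+2·3 = 24
gcd(3,6,5,2) = 1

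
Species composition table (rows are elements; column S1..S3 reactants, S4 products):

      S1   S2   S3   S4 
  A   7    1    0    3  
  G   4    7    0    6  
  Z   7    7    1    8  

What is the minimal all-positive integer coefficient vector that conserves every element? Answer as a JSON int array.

A: 1·7+2·1+3·0 = 9 | 3·3 = 9
G: 1·4+2·7+3·0 = 18 | 3·6 = 18
Z: 1·7+2·7+3·1 = 24 | 3·8 = 24
gcd(1,2,3,3) = 1

Coefficients: [1, 2, 3, 3]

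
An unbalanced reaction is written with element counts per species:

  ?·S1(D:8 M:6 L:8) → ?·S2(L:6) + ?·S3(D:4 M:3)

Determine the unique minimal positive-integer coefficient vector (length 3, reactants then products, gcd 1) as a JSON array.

Coefficients: [3, 4, 6]

D: 3·8 = 24 | 4·0+6·4 = 24
M: 3·6 = 18 | 4·0+6·3 = 18
L: 3·8 = 24 | 4·6+6·0 = 24
gcd(3,4,6) = 1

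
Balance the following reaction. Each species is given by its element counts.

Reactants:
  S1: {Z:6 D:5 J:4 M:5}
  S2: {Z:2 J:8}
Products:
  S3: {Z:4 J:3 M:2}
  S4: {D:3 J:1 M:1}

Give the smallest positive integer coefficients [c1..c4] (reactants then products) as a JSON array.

Coefficients: [3, 1, 5, 5]

Z: 3·6+1·2 = 20 | 5·4+5·0 = 20
D: 3·5+1·0 = 15 | 5·0+5·3 = 15
J: 3·4+1·8 = 20 | 5·3+5·1 = 20
M: 3·5+1·0 = 15 | 5·2+5·1 = 15
gcd(3,1,5,5) = 1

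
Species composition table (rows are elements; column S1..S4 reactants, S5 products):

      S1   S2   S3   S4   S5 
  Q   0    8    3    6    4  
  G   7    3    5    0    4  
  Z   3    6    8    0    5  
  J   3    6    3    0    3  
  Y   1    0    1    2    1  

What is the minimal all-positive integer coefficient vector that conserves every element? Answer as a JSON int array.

Q: 1·0+1·8+2·3+1·6 = 20 | 5·4 = 20
G: 1·7+1·3+2·5+1·0 = 20 | 5·4 = 20
Z: 1·3+1·6+2·8+1·0 = 25 | 5·5 = 25
J: 1·3+1·6+2·3+1·0 = 15 | 5·3 = 15
Y: 1·1+1·0+2·1+1·2 = 5 | 5·1 = 5
gcd(1,1,2,1,5) = 1

Coefficients: [1, 1, 2, 1, 5]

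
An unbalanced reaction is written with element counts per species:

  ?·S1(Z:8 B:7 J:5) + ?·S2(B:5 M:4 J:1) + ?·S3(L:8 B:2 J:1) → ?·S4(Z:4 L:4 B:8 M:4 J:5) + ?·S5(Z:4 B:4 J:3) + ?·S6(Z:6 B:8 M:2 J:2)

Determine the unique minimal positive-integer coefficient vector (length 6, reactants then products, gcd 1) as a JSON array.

Z: 5·8+3·0+1·0 = 40 | 2·4+5·4+2·6 = 40
L: 5·0+3·0+1·8 = 8 | 2·4+5·0+2·0 = 8
B: 5·7+3·5+1·2 = 52 | 2·8+5·4+2·8 = 52
M: 5·0+3·4+1·0 = 12 | 2·4+5·0+2·2 = 12
J: 5·5+3·1+1·1 = 29 | 2·5+5·3+2·2 = 29
gcd(5,3,1,2,5,2) = 1

Coefficients: [5, 3, 1, 2, 5, 2]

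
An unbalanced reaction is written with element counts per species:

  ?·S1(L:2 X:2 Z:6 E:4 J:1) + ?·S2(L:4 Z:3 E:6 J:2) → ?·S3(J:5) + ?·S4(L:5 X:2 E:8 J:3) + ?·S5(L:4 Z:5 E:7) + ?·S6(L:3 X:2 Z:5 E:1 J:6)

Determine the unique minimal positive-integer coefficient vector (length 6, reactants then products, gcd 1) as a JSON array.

Coefficients: [2, 6, 1, 1, 5, 1]

L: 2·2+6·4 = 28 | 1·0+1·5+5·4+1·3 = 28
X: 2·2+6·0 = 4 | 1·0+1·2+5·0+1·2 = 4
Z: 2·6+6·3 = 30 | 1·0+1·0+5·5+1·5 = 30
E: 2·4+6·6 = 44 | 1·0+1·8+5·7+1·1 = 44
J: 2·1+6·2 = 14 | 1·5+1·3+5·0+1·6 = 14
gcd(2,6,1,1,5,1) = 1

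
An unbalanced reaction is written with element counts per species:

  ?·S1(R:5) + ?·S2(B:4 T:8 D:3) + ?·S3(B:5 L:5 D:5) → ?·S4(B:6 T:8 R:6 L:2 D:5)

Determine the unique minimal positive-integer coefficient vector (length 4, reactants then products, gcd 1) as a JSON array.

Coefficients: [6, 5, 2, 5]

B: 6·0+5·4+2·5 = 30 | 5·6 = 30
T: 6·0+5·8+2·0 = 40 | 5·8 = 40
R: 6·5+5·0+2·0 = 30 | 5·6 = 30
L: 6·0+5·0+2·5 = 10 | 5·2 = 10
D: 6·0+5·3+2·5 = 25 | 5·5 = 25
gcd(6,5,2,5) = 1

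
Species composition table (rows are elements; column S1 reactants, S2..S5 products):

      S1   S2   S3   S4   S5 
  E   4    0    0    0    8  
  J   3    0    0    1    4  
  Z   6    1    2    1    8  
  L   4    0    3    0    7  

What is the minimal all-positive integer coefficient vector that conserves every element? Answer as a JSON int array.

E: 6·4 = 24 | 4·0+1·0+6·0+3·8 = 24
J: 6·3 = 18 | 4·0+1·0+6·1+3·4 = 18
Z: 6·6 = 36 | 4·1+1·2+6·1+3·8 = 36
L: 6·4 = 24 | 4·0+1·3+6·0+3·7 = 24
gcd(6,4,1,6,3) = 1

Coefficients: [6, 4, 1, 6, 3]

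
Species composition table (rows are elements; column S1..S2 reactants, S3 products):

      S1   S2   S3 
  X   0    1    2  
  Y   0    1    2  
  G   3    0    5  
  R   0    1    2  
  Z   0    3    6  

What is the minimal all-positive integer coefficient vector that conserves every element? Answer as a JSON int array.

X: 5·0+6·1 = 6 | 3·2 = 6
Y: 5·0+6·1 = 6 | 3·2 = 6
G: 5·3+6·0 = 15 | 3·5 = 15
R: 5·0+6·1 = 6 | 3·2 = 6
Z: 5·0+6·3 = 18 | 3·6 = 18
gcd(5,6,3) = 1

Coefficients: [5, 6, 3]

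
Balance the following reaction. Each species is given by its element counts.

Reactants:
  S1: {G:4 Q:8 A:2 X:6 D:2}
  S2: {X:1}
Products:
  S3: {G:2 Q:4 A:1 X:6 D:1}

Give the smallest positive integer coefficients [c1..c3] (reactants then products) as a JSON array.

Coefficients: [1, 6, 2]

G: 1·4+6·0 = 4 | 2·2 = 4
Q: 1·8+6·0 = 8 | 2·4 = 8
A: 1·2+6·0 = 2 | 2·1 = 2
X: 1·6+6·1 = 12 | 2·6 = 12
D: 1·2+6·0 = 2 | 2·1 = 2
gcd(1,6,2) = 1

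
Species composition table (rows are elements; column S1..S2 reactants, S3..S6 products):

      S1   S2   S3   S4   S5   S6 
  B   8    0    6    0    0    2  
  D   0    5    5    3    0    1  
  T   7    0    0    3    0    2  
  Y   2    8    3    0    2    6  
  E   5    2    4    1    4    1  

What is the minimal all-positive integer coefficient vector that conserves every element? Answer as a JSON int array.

B: 3·8+5·0 = 24 | 2·6+3·0+2·0+6·2 = 24
D: 3·0+5·5 = 25 | 2·5+3·3+2·0+6·1 = 25
T: 3·7+5·0 = 21 | 2·0+3·3+2·0+6·2 = 21
Y: 3·2+5·8 = 46 | 2·3+3·0+2·2+6·6 = 46
E: 3·5+5·2 = 25 | 2·4+3·1+2·4+6·1 = 25
gcd(3,5,2,3,2,6) = 1

Coefficients: [3, 5, 2, 3, 2, 6]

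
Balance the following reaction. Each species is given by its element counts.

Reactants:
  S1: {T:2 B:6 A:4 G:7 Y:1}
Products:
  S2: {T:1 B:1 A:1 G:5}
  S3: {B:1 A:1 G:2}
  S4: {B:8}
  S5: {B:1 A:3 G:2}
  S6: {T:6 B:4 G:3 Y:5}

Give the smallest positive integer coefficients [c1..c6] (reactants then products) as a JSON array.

Coefficients: [5, 4, 1, 2, 5, 1]

T: 5·2 = 10 | 4·1+1·0+2·0+5·0+1·6 = 10
B: 5·6 = 30 | 4·1+1·1+2·8+5·1+1·4 = 30
A: 5·4 = 20 | 4·1+1·1+2·0+5·3+1·0 = 20
G: 5·7 = 35 | 4·5+1·2+2·0+5·2+1·3 = 35
Y: 5·1 = 5 | 4·0+1·0+2·0+5·0+1·5 = 5
gcd(5,4,1,2,5,1) = 1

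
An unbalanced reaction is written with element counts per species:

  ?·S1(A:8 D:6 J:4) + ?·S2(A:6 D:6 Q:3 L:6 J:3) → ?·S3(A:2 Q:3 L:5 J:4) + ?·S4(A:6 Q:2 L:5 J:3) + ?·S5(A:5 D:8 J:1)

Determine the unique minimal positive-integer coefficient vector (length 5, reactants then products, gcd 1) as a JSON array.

A: 3·8+5·6 = 54 | 3·2+3·6+6·5 = 54
D: 3·6+5·6 = 48 | 3·0+3·0+6·8 = 48
Q: 3·0+5·3 = 15 | 3·3+3·2+6·0 = 15
L: 3·0+5·6 = 30 | 3·5+3·5+6·0 = 30
J: 3·4+5·3 = 27 | 3·4+3·3+6·1 = 27
gcd(3,5,3,3,6) = 1

Coefficients: [3, 5, 3, 3, 6]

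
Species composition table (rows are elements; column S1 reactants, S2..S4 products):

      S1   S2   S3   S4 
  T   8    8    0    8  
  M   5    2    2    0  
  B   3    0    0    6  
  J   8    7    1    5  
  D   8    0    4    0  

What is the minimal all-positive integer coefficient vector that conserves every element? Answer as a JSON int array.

Coefficients: [2, 1, 4, 1]

T: 2·8 = 16 | 1·8+4·0+1·8 = 16
M: 2·5 = 10 | 1·2+4·2+1·0 = 10
B: 2·3 = 6 | 1·0+4·0+1·6 = 6
J: 2·8 = 16 | 1·7+4·1+1·5 = 16
D: 2·8 = 16 | 1·0+4·4+1·0 = 16
gcd(2,1,4,1) = 1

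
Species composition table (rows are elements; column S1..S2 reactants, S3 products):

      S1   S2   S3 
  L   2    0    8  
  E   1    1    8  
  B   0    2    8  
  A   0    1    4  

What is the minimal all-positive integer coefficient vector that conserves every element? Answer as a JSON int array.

Coefficients: [4, 4, 1]

L: 4·2+4·0 = 8 | 1·8 = 8
E: 4·1+4·1 = 8 | 1·8 = 8
B: 4·0+4·2 = 8 | 1·8 = 8
A: 4·0+4·1 = 4 | 1·4 = 4
gcd(4,4,1) = 1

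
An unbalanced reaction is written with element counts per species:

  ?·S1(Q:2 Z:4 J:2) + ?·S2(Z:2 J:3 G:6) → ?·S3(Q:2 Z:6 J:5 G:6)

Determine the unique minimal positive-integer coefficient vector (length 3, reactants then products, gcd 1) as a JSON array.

Coefficients: [1, 1, 1]

Q: 1·2+1·0 = 2 | 1·2 = 2
Z: 1·4+1·2 = 6 | 1·6 = 6
J: 1·2+1·3 = 5 | 1·5 = 5
G: 1·0+1·6 = 6 | 1·6 = 6
gcd(1,1,1) = 1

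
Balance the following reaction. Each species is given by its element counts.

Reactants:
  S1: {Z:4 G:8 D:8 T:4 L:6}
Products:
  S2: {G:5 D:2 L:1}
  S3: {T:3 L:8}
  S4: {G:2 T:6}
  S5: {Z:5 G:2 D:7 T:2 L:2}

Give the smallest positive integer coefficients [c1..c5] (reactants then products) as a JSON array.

Coefficients: [5, 6, 2, 1, 4]

Z: 5·4 = 20 | 6·0+2·0+1·0+4·5 = 20
G: 5·8 = 40 | 6·5+2·0+1·2+4·2 = 40
D: 5·8 = 40 | 6·2+2·0+1·0+4·7 = 40
T: 5·4 = 20 | 6·0+2·3+1·6+4·2 = 20
L: 5·6 = 30 | 6·1+2·8+1·0+4·2 = 30
gcd(5,6,2,1,4) = 1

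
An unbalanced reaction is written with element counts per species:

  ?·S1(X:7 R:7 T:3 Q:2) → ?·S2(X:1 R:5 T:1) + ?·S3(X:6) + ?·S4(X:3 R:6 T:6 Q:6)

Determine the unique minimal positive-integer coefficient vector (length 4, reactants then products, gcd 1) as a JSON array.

Coefficients: [6, 6, 5, 2]

X: 6·7 = 42 | 6·1+5·6+2·3 = 42
R: 6·7 = 42 | 6·5+5·0+2·6 = 42
T: 6·3 = 18 | 6·1+5·0+2·6 = 18
Q: 6·2 = 12 | 6·0+5·0+2·6 = 12
gcd(6,6,5,2) = 1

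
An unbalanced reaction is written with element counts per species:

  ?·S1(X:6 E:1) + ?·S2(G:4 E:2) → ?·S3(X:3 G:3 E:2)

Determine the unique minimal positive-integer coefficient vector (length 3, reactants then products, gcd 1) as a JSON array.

Coefficients: [2, 3, 4]

X: 2·6+3·0 = 12 | 4·3 = 12
G: 2·0+3·4 = 12 | 4·3 = 12
E: 2·1+3·2 = 8 | 4·2 = 8
gcd(2,3,4) = 1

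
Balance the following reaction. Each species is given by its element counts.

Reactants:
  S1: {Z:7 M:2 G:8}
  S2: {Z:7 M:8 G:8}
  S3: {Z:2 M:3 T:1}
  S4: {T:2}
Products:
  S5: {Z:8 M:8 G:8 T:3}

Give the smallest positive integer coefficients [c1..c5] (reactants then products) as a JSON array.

Coefficients: [1, 3, 2, 5, 4]

Z: 1·7+3·7+2·2+5·0 = 32 | 4·8 = 32
M: 1·2+3·8+2·3+5·0 = 32 | 4·8 = 32
G: 1·8+3·8+2·0+5·0 = 32 | 4·8 = 32
T: 1·0+3·0+2·1+5·2 = 12 | 4·3 = 12
gcd(1,3,2,5,4) = 1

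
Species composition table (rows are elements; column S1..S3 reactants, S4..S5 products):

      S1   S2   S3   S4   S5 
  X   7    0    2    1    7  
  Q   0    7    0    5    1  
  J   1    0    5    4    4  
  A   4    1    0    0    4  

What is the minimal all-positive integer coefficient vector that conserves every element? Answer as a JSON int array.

Coefficients: [2, 4, 6, 5, 3]

X: 2·7+4·0+6·2 = 26 | 5·1+3·7 = 26
Q: 2·0+4·7+6·0 = 28 | 5·5+3·1 = 28
J: 2·1+4·0+6·5 = 32 | 5·4+3·4 = 32
A: 2·4+4·1+6·0 = 12 | 5·0+3·4 = 12
gcd(2,4,6,5,3) = 1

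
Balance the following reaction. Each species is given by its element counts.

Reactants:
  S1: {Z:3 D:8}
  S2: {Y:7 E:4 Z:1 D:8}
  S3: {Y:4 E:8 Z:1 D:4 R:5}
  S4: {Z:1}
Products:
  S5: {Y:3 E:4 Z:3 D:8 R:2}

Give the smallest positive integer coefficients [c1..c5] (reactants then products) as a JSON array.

Y: 3·0+1·7+2·4+3·0 = 15 | 5·3 = 15
E: 3·0+1·4+2·8+3·0 = 20 | 5·4 = 20
Z: 3·3+1·1+2·1+3·1 = 15 | 5·3 = 15
D: 3·8+1·8+2·4+3·0 = 40 | 5·8 = 40
R: 3·0+1·0+2·5+3·0 = 10 | 5·2 = 10
gcd(3,1,2,3,5) = 1

Coefficients: [3, 1, 2, 3, 5]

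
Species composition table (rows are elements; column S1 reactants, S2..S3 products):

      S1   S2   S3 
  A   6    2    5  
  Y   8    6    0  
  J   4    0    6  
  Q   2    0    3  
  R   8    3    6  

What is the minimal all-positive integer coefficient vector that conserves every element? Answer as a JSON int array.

Coefficients: [3, 4, 2]

A: 3·6 = 18 | 4·2+2·5 = 18
Y: 3·8 = 24 | 4·6+2·0 = 24
J: 3·4 = 12 | 4·0+2·6 = 12
Q: 3·2 = 6 | 4·0+2·3 = 6
R: 3·8 = 24 | 4·3+2·6 = 24
gcd(3,4,2) = 1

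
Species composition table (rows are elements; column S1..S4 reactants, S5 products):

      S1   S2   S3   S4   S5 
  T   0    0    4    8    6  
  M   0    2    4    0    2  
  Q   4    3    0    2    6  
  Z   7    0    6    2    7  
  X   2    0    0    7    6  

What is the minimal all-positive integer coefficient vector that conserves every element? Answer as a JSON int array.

Coefficients: [4, 4, 1, 4, 6]

T: 4·0+4·0+1·4+4·8 = 36 | 6·6 = 36
M: 4·0+4·2+1·4+4·0 = 12 | 6·2 = 12
Q: 4·4+4·3+1·0+4·2 = 36 | 6·6 = 36
Z: 4·7+4·0+1·6+4·2 = 42 | 6·7 = 42
X: 4·2+4·0+1·0+4·7 = 36 | 6·6 = 36
gcd(4,4,1,4,6) = 1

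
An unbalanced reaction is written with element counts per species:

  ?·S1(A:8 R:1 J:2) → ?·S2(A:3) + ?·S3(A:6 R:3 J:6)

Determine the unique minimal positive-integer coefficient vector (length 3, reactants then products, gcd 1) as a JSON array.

Coefficients: [3, 6, 1]

A: 3·8 = 24 | 6·3+1·6 = 24
R: 3·1 = 3 | 6·0+1·3 = 3
J: 3·2 = 6 | 6·0+1·6 = 6
gcd(3,6,1) = 1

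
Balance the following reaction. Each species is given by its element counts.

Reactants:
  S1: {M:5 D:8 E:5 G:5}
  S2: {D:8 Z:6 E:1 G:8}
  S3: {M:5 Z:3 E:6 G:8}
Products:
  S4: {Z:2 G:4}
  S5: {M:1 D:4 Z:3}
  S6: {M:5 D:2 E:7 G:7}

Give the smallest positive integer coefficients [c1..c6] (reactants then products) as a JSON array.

Coefficients: [2, 2, 5, 6, 5, 6]

M: 2·5+2·0+5·5 = 35 | 6·0+5·1+6·5 = 35
D: 2·8+2·8+5·0 = 32 | 6·0+5·4+6·2 = 32
Z: 2·0+2·6+5·3 = 27 | 6·2+5·3+6·0 = 27
E: 2·5+2·1+5·6 = 42 | 6·0+5·0+6·7 = 42
G: 2·5+2·8+5·8 = 66 | 6·4+5·0+6·7 = 66
gcd(2,2,5,6,5,6) = 1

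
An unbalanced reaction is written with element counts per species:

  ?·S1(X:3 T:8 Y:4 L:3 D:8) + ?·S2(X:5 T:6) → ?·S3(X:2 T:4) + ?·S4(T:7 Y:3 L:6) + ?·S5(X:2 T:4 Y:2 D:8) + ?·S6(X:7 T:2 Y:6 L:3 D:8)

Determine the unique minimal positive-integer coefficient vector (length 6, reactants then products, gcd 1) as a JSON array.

Coefficients: [5, 2, 5, 2, 4, 1]

X: 5·3+2·5 = 25 | 5·2+2·0+4·2+1·7 = 25
T: 5·8+2·6 = 52 | 5·4+2·7+4·4+1·2 = 52
Y: 5·4+2·0 = 20 | 5·0+2·3+4·2+1·6 = 20
L: 5·3+2·0 = 15 | 5·0+2·6+4·0+1·3 = 15
D: 5·8+2·0 = 40 | 5·0+2·0+4·8+1·8 = 40
gcd(5,2,5,2,4,1) = 1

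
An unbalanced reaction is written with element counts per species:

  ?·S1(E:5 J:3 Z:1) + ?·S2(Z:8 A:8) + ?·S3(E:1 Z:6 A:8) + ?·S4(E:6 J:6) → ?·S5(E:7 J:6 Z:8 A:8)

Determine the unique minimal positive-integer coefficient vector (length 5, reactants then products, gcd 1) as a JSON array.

Coefficients: [2, 4, 1, 4, 5]

E: 2·5+4·0+1·1+4·6 = 35 | 5·7 = 35
J: 2·3+4·0+1·0+4·6 = 30 | 5·6 = 30
Z: 2·1+4·8+1·6+4·0 = 40 | 5·8 = 40
A: 2·0+4·8+1·8+4·0 = 40 | 5·8 = 40
gcd(2,4,1,4,5) = 1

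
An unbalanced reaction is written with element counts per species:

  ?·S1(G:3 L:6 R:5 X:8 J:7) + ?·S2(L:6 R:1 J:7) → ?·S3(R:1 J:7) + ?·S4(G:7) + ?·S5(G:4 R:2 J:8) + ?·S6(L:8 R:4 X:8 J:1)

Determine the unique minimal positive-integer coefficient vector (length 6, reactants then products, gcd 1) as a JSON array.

Coefficients: [6, 2, 6, 2, 1, 6]

G: 6·3+2·0 = 18 | 6·0+2·7+1·4+6·0 = 18
L: 6·6+2·6 = 48 | 6·0+2·0+1·0+6·8 = 48
R: 6·5+2·1 = 32 | 6·1+2·0+1·2+6·4 = 32
X: 6·8+2·0 = 48 | 6·0+2·0+1·0+6·8 = 48
J: 6·7+2·7 = 56 | 6·7+2·0+1·8+6·1 = 56
gcd(6,2,6,2,1,6) = 1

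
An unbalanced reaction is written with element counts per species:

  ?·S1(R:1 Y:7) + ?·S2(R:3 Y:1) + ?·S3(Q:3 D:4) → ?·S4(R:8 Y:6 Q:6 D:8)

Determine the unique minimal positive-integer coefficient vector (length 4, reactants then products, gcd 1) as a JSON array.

R: 1·1+5·3+4·0 = 16 | 2·8 = 16
Y: 1·7+5·1+4·0 = 12 | 2·6 = 12
Q: 1·0+5·0+4·3 = 12 | 2·6 = 12
D: 1·0+5·0+4·4 = 16 | 2·8 = 16
gcd(1,5,4,2) = 1

Coefficients: [1, 5, 4, 2]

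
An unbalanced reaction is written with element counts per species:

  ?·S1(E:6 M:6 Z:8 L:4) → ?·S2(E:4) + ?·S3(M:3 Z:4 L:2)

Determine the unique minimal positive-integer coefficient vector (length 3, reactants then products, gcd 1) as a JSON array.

E: 2·6 = 12 | 3·4+4·0 = 12
M: 2·6 = 12 | 3·0+4·3 = 12
Z: 2·8 = 16 | 3·0+4·4 = 16
L: 2·4 = 8 | 3·0+4·2 = 8
gcd(2,3,4) = 1

Coefficients: [2, 3, 4]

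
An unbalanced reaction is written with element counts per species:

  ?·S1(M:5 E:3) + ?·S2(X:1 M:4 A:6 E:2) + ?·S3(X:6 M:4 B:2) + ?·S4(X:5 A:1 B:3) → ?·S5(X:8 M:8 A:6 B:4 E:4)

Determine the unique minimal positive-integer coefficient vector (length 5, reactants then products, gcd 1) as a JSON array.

Coefficients: [4, 4, 1, 6, 5]

X: 4·0+4·1+1·6+6·5 = 40 | 5·8 = 40
M: 4·5+4·4+1·4+6·0 = 40 | 5·8 = 40
A: 4·0+4·6+1·0+6·1 = 30 | 5·6 = 30
B: 4·0+4·0+1·2+6·3 = 20 | 5·4 = 20
E: 4·3+4·2+1·0+6·0 = 20 | 5·4 = 20
gcd(4,4,1,6,5) = 1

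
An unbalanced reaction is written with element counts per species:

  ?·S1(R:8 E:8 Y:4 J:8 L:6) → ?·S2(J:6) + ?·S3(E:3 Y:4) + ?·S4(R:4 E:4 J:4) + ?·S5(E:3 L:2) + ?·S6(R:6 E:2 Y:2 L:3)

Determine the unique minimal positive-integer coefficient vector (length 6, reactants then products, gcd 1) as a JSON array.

Coefficients: [5, 6, 2, 1, 6, 6]

R: 5·8 = 40 | 6·0+2·0+1·4+6·0+6·6 = 40
E: 5·8 = 40 | 6·0+2·3+1·4+6·3+6·2 = 40
Y: 5·4 = 20 | 6·0+2·4+1·0+6·0+6·2 = 20
J: 5·8 = 40 | 6·6+2·0+1·4+6·0+6·0 = 40
L: 5·6 = 30 | 6·0+2·0+1·0+6·2+6·3 = 30
gcd(5,6,2,1,6,6) = 1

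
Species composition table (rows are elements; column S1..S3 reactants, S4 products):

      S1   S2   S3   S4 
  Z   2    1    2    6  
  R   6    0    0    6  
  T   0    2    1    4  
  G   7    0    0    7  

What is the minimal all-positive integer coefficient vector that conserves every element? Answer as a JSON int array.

Z: 3·2+4·1+4·2 = 18 | 3·6 = 18
R: 3·6+4·0+4·0 = 18 | 3·6 = 18
T: 3·0+4·2+4·1 = 12 | 3·4 = 12
G: 3·7+4·0+4·0 = 21 | 3·7 = 21
gcd(3,4,4,3) = 1

Coefficients: [3, 4, 4, 3]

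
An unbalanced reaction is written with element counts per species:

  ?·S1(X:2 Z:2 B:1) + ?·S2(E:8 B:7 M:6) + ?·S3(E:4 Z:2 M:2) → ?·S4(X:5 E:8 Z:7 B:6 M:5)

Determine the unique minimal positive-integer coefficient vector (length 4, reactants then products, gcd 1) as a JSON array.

Coefficients: [5, 1, 2, 2]

X: 5·2+1·0+2·0 = 10 | 2·5 = 10
E: 5·0+1·8+2·4 = 16 | 2·8 = 16
Z: 5·2+1·0+2·2 = 14 | 2·7 = 14
B: 5·1+1·7+2·0 = 12 | 2·6 = 12
M: 5·0+1·6+2·2 = 10 | 2·5 = 10
gcd(5,1,2,2) = 1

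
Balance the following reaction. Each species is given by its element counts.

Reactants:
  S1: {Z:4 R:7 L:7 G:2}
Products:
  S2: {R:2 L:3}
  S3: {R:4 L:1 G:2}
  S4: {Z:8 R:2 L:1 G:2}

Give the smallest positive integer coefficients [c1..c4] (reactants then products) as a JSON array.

Coefficients: [2, 4, 1, 1]

Z: 2·4 = 8 | 4·0+1·0+1·8 = 8
R: 2·7 = 14 | 4·2+1·4+1·2 = 14
L: 2·7 = 14 | 4·3+1·1+1·1 = 14
G: 2·2 = 4 | 4·0+1·2+1·2 = 4
gcd(2,4,1,1) = 1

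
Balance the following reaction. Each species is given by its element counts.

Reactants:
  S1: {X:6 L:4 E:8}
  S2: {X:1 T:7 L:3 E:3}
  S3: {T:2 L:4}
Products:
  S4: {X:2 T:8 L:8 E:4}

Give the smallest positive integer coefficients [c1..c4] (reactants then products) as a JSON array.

Coefficients: [1, 4, 6, 5]

X: 1·6+4·1+6·0 = 10 | 5·2 = 10
T: 1·0+4·7+6·2 = 40 | 5·8 = 40
L: 1·4+4·3+6·4 = 40 | 5·8 = 40
E: 1·8+4·3+6·0 = 20 | 5·4 = 20
gcd(1,4,6,5) = 1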